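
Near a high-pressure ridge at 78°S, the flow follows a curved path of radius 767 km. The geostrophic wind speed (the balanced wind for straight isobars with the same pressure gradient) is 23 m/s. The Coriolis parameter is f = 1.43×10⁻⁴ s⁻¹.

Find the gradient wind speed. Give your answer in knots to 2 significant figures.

Around a high, pressure-gradient force acts outward with centrifugal, so Coriolis balances both:
fV = (1/ρ)|∂P/∂n| + V²/R  →  V² − fR·V + fR·V_g = 0
With fR = 1.43×10⁻⁴ × 767×10³ m = 110 m/s:
V = [fR − √((fR)² − 4 fR V_g)]/2 = [110 − √(110² − 4×110×23)]/2 = 32.8 m/s
Supergeostrophic (V > V_g = 23 m/s), as expected around a high.
Converting: 32.8 m/s × 1.944 = 64 knots

64 knots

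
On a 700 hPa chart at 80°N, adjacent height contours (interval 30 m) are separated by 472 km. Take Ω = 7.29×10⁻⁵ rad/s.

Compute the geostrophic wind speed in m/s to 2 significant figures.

4.3 m/s

Coriolis parameter at 80°N:
f = 2Ω sin φ = 2 × 7.29×10⁻⁵ × sin 80° = 1.44×10⁻⁴ s⁻¹
Height gradient: |∂Z/∂n| = 30 m / 472000 m = 6.36×10⁻⁵
On a pressure surface, geostrophic balance gives V_g = (g/f)|∂Z/∂n|:
V_g = 9.81 × 6.36×10⁻⁵ / 1.44×10⁻⁴ = 4.34 m/s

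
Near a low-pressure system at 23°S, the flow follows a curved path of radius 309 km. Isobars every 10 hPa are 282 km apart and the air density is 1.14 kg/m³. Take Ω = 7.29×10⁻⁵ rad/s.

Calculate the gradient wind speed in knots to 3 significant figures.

45.5 knots

Coriolis parameter at 23°S:
f = 2Ω sin φ = 2 × 7.29×10⁻⁵ × sin 23° = 5.70×10⁻⁵ s⁻¹
Pressure gradient: |∂P/∂n| = 1000 Pa / 282000 m = 3.55×10⁻³ Pa/m
Geostrophic speed: V_g = |∂P/∂n|/(fρ) = 3.55×10⁻³/(5.70×10⁻⁵ × 1.14) = 54.6 m/s
Around a low, centrifugal force acts outward with Coriolis, so pressure-gradient force balances both:
(1/ρ)|∂P/∂n| = fV + V²/R  →  V² + fR·V − fR·V_g = 0
With fR = 5.70×10⁻⁵ × 309×10³ m = 17.6 m/s:
V = [−fR + √((fR)² + 4 fR V_g)]/2 = [−17.6 + √(17.6² + 4×17.6×54.6)]/2 = 23.4 m/s
Subgeostrophic (V < V_g = 54.6 m/s), as expected around a low.
Converting: 23.4 m/s × 1.944 = 45.5 knots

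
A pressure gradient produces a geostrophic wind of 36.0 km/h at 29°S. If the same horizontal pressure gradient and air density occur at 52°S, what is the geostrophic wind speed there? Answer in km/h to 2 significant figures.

With the same pressure gradient and density, V_g ∝ 1/f ∝ 1/sin φ.
V₂ = V₁ · sin φ₁ / sin φ₂ = 36.0 × sin 29° / sin 52°
V₂ = 36.0 × 0.4848/0.7880 = 22 km/h

22 km/h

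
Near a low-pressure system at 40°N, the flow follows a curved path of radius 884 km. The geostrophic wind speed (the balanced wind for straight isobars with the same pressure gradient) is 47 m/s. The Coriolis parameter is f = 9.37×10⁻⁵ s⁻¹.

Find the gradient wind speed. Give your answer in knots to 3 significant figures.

Around a low, centrifugal force acts outward with Coriolis, so pressure-gradient force balances both:
(1/ρ)|∂P/∂n| = fV + V²/R  →  V² + fR·V − fR·V_g = 0
With fR = 9.37×10⁻⁵ × 884×10³ m = 82.8 m/s:
V = [−fR + √((fR)² + 4 fR V_g)]/2 = [−82.8 + √(82.8² + 4×82.8×47)]/2 = 33.5 m/s
Subgeostrophic (V < V_g = 47 m/s), as expected around a low.
Converting: 33.5 m/s × 1.944 = 65.1 knots

65.1 knots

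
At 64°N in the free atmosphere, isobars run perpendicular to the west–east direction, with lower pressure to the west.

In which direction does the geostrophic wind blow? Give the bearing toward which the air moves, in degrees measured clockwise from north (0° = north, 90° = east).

000°

The pressure-gradient force points toward the west (bearing 270°).
Geostrophic balance: in the Northern Hemisphere the Coriolis force deflects motion to the right, so the geostrophic wind blows 90° to the right of the pressure-gradient force (low pressure on the left).
Rotating 270° by 90° clockwise gives 000° — the wind blows toward the north.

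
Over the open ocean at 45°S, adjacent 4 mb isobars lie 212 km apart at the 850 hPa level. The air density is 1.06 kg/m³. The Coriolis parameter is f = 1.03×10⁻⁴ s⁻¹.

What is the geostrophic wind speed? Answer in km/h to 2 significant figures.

62 km/h

Pressure gradient: |∂P/∂n| = 400 Pa / 212000 m = 1.89×10⁻³ Pa/m
Geostrophic balance (pressure-gradient force = Coriolis force):
V_g = (1/(fρ)) |∂P/∂n| = 1.89×10⁻³ / (1.03×10⁻⁴ × 1.06) = 17.3 m/s
Converting: 17.3 m/s × 3.6 = 62 km/h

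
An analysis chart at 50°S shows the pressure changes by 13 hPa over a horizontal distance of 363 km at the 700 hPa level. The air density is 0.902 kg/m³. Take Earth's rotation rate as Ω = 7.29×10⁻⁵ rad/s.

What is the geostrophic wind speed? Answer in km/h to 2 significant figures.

Coriolis parameter at 50°S:
f = 2Ω sin φ = 2 × 7.29×10⁻⁵ × sin 50° = 1.12×10⁻⁴ s⁻¹
Pressure gradient: |∂P/∂n| = 1300 Pa / 363000 m = 3.58×10⁻³ Pa/m
Geostrophic balance (pressure-gradient force = Coriolis force):
V_g = (1/(fρ)) |∂P/∂n| = 3.58×10⁻³ / (1.12×10⁻⁴ × 0.902) = 35.5 m/s
Converting: 35.5 m/s × 3.6 = 130 km/h

130 km/h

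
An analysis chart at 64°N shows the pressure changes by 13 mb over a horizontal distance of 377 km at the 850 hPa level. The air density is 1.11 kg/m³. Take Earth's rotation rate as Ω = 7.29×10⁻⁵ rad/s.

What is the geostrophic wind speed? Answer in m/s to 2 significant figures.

Coriolis parameter at 64°N:
f = 2Ω sin φ = 2 × 7.29×10⁻⁵ × sin 64° = 1.31×10⁻⁴ s⁻¹
Pressure gradient: |∂P/∂n| = 1300 Pa / 377000 m = 3.45×10⁻³ Pa/m
Geostrophic balance (pressure-gradient force = Coriolis force):
V_g = (1/(fρ)) |∂P/∂n| = 3.45×10⁻³ / (1.31×10⁻⁴ × 1.11) = 23.7 m/s

24 m/s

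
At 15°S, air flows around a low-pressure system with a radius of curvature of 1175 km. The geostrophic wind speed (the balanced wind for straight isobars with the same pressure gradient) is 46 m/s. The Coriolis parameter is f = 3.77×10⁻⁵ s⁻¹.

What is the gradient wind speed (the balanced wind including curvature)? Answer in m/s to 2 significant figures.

Around a low, centrifugal force acts outward with Coriolis, so pressure-gradient force balances both:
(1/ρ)|∂P/∂n| = fV + V²/R  →  V² + fR·V − fR·V_g = 0
With fR = 3.77×10⁻⁵ × 1175×10³ m = 44.3 m/s:
V = [−fR + √((fR)² + 4 fR V_g)]/2 = [−44.3 + √(44.3² + 4×44.3×46)]/2 = 28.1 m/s
Subgeostrophic (V < V_g = 46 m/s), as expected around a low.

28 m/s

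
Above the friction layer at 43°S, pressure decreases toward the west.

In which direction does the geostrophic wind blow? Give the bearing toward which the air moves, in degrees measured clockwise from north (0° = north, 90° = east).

The pressure-gradient force points toward the west (bearing 270°).
Geostrophic balance: in the Southern Hemisphere the Coriolis force deflects motion to the left, so the geostrophic wind blows 90° to the left of the pressure-gradient force (low pressure on the right).
Rotating 270° by 90° counterclockwise gives 180° — the wind blows toward the south.

180°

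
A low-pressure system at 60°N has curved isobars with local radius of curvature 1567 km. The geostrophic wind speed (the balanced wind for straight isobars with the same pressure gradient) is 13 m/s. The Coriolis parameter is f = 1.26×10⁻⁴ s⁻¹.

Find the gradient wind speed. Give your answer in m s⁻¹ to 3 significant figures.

12.2 m s⁻¹

Around a low, centrifugal force acts outward with Coriolis, so pressure-gradient force balances both:
(1/ρ)|∂P/∂n| = fV + V²/R  →  V² + fR·V − fR·V_g = 0
With fR = 1.26×10⁻⁴ × 1567×10³ m = 197 m/s:
V = [−fR + √((fR)² + 4 fR V_g)]/2 = [−197 + √(197² + 4×197×13)]/2 = 12.2 m/s
Subgeostrophic (V < V_g = 13 m/s), as expected around a low.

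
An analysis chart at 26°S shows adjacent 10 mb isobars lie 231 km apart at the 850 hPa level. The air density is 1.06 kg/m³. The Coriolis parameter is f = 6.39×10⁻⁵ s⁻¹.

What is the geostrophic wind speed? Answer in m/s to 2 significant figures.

64 m/s

Pressure gradient: |∂P/∂n| = 1000 Pa / 231000 m = 4.33×10⁻³ Pa/m
Geostrophic balance (pressure-gradient force = Coriolis force):
V_g = (1/(fρ)) |∂P/∂n| = 4.33×10⁻³ / (6.39×10⁻⁵ × 1.06) = 63.9 m/s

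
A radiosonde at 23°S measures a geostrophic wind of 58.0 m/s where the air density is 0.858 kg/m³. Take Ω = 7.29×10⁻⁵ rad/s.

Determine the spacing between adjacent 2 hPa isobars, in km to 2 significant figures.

Coriolis parameter at 23°S:
f = 2Ω sin φ = 2 × 7.29×10⁻⁵ × sin 23° = 5.70×10⁻⁵ s⁻¹
Geostrophic balance rearranged: |∂P/∂n| = f ρ V_g
|∂P/∂n| = 5.70×10⁻⁵ × 0.858 × 58.0 = 2.83×10⁻³ Pa/m
Isobar spacing: Δn = ΔP/|∂P/∂n| = 200 Pa / 2.83×10⁻³ Pa/m = 70547 m ≈ 71 km

71 km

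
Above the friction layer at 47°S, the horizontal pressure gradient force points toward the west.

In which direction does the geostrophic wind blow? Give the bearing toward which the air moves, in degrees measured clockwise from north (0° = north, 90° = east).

180°

The pressure-gradient force points toward the west (bearing 270°).
Geostrophic balance: in the Southern Hemisphere the Coriolis force deflects motion to the left, so the geostrophic wind blows 90° to the left of the pressure-gradient force (low pressure on the right).
Rotating 270° by 90° counterclockwise gives 180° — the wind blows toward the south.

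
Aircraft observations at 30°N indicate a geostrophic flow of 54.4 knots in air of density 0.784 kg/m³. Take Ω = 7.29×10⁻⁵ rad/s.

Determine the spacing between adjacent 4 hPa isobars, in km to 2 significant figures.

Coriolis parameter at 30°N:
f = 2Ω sin φ = 2 × 7.29×10⁻⁵ × sin 30° = 7.29×10⁻⁵ s⁻¹
Wind speed in SI: 54.4 knots = 28.0 m/s
Geostrophic balance rearranged: |∂P/∂n| = f ρ V_g
|∂P/∂n| = 7.29×10⁻⁵ × 0.784 × 28.0 = 1.60×10⁻³ Pa/m
Isobar spacing: Δn = ΔP/|∂P/∂n| = 400 Pa / 1.60×10⁻³ Pa/m = 250080 m ≈ 250 km

250 km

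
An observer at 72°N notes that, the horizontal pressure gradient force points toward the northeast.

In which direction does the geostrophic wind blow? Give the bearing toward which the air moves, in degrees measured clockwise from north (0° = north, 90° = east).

The pressure-gradient force points toward the northeast (bearing 045°).
Geostrophic balance: in the Northern Hemisphere the Coriolis force deflects motion to the right, so the geostrophic wind blows 90° to the right of the pressure-gradient force (low pressure on the left).
Rotating 045° by 90° clockwise gives 135° — the wind blows toward the southeast.

135°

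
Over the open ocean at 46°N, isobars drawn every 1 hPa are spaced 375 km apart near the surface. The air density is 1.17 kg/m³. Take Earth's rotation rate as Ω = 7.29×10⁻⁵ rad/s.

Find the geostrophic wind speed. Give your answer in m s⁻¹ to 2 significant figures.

2.2 m s⁻¹

Coriolis parameter at 46°N:
f = 2Ω sin φ = 2 × 7.29×10⁻⁵ × sin 46° = 1.05×10⁻⁴ s⁻¹
Pressure gradient: |∂P/∂n| = 100 Pa / 375000 m = 2.67×10⁻⁴ Pa/m
Geostrophic balance (pressure-gradient force = Coriolis force):
V_g = (1/(fρ)) |∂P/∂n| = 2.67×10⁻⁴ / (1.05×10⁻⁴ × 1.17) = 2.17 m/s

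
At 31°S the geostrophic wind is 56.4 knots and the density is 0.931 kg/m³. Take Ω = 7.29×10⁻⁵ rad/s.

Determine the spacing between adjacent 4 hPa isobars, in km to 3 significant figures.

197 km

Coriolis parameter at 31°S:
f = 2Ω sin φ = 2 × 7.29×10⁻⁵ × sin 31° = 7.51×10⁻⁵ s⁻¹
Wind speed in SI: 56.4 knots = 29.0 m/s
Geostrophic balance rearranged: |∂P/∂n| = f ρ V_g
|∂P/∂n| = 7.51×10⁻⁵ × 0.931 × 29.0 = 2.03×10⁻³ Pa/m
Isobar spacing: Δn = ΔP/|∂P/∂n| = 400 Pa / 2.03×10⁻³ Pa/m = 197195 m ≈ 197 km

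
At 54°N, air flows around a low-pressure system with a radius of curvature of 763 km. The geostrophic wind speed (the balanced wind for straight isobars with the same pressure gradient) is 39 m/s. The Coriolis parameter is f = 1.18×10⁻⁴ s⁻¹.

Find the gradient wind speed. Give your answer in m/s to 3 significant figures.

Around a low, centrifugal force acts outward with Coriolis, so pressure-gradient force balances both:
(1/ρ)|∂P/∂n| = fV + V²/R  →  V² + fR·V − fR·V_g = 0
With fR = 1.18×10⁻⁴ × 763×10³ m = 90.0 m/s:
V = [−fR + √((fR)² + 4 fR V_g)]/2 = [−90.0 + √(90.0² + 4×90.0×39)]/2 = 29.4 m/s
Subgeostrophic (V < V_g = 39 m/s), as expected around a low.

29.4 m/s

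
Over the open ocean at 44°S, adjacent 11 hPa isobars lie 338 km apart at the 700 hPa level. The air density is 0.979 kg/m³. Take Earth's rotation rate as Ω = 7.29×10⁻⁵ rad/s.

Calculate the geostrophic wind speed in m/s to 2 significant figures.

Coriolis parameter at 44°S:
f = 2Ω sin φ = 2 × 7.29×10⁻⁵ × sin 44° = 1.01×10⁻⁴ s⁻¹
Pressure gradient: |∂P/∂n| = 1100 Pa / 338000 m = 3.25×10⁻³ Pa/m
Geostrophic balance (pressure-gradient force = Coriolis force):
V_g = (1/(fρ)) |∂P/∂n| = 3.25×10⁻³ / (1.01×10⁻⁴ × 0.979) = 32.8 m/s

33 m/s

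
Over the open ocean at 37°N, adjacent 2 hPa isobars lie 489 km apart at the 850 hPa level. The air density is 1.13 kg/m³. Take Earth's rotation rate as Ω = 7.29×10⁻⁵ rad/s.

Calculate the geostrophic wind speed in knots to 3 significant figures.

8.02 knots

Coriolis parameter at 37°N:
f = 2Ω sin φ = 2 × 7.29×10⁻⁵ × sin 37° = 8.77×10⁻⁵ s⁻¹
Pressure gradient: |∂P/∂n| = 200 Pa / 489000 m = 4.09×10⁻⁴ Pa/m
Geostrophic balance (pressure-gradient force = Coriolis force):
V_g = (1/(fρ)) |∂P/∂n| = 4.09×10⁻⁴ / (8.77×10⁻⁵ × 1.13) = 4.12 m/s
Converting: 4.12 m/s × 1.944 = 8.02 knots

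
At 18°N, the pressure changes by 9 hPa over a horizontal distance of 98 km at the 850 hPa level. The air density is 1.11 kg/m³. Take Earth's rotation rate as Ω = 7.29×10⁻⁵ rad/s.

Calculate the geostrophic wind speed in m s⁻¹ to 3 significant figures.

Coriolis parameter at 18°N:
f = 2Ω sin φ = 2 × 7.29×10⁻⁵ × sin 18° = 4.51×10⁻⁵ s⁻¹
Pressure gradient: |∂P/∂n| = 900 Pa / 98000 m = 9.18×10⁻³ Pa/m
Geostrophic balance (pressure-gradient force = Coriolis force):
V_g = (1/(fρ)) |∂P/∂n| = 9.18×10⁻³ / (4.51×10⁻⁵ × 1.11) = 184 m/s

184 m s⁻¹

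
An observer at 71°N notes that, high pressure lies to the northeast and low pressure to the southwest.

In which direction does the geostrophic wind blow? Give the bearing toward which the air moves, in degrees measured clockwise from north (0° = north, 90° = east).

The pressure-gradient force points toward the southwest (bearing 225°).
Geostrophic balance: in the Northern Hemisphere the Coriolis force deflects motion to the right, so the geostrophic wind blows 90° to the right of the pressure-gradient force (low pressure on the left).
Rotating 225° by 90° clockwise gives 315° — the wind blows toward the northwest.

315°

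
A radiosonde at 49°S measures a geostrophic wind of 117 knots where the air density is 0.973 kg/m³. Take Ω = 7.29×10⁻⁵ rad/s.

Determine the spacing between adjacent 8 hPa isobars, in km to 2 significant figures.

120 km

Coriolis parameter at 49°S:
f = 2Ω sin φ = 2 × 7.29×10⁻⁵ × sin 49° = 1.10×10⁻⁴ s⁻¹
Wind speed in SI: 117 knots = 60.2 m/s
Geostrophic balance rearranged: |∂P/∂n| = f ρ V_g
|∂P/∂n| = 1.10×10⁻⁴ × 0.973 × 60.2 = 6.44×10⁻³ Pa/m
Isobar spacing: Δn = ΔP/|∂P/∂n| = 800 Pa / 6.44×10⁻³ Pa/m = 124141 m ≈ 120 km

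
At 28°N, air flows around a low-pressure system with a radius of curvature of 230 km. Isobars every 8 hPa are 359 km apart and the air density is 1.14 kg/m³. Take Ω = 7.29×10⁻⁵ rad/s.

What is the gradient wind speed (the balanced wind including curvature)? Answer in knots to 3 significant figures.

28.7 knots

Coriolis parameter at 28°N:
f = 2Ω sin φ = 2 × 7.29×10⁻⁵ × sin 28° = 6.84×10⁻⁵ s⁻¹
Pressure gradient: |∂P/∂n| = 800 Pa / 359000 m = 2.23×10⁻³ Pa/m
Geostrophic speed: V_g = |∂P/∂n|/(fρ) = 2.23×10⁻³/(6.84×10⁻⁵ × 1.14) = 28.6 m/s
Around a low, centrifugal force acts outward with Coriolis, so pressure-gradient force balances both:
(1/ρ)|∂P/∂n| = fV + V²/R  →  V² + fR·V − fR·V_g = 0
With fR = 6.84×10⁻⁵ × 230×10³ m = 15.7 m/s:
V = [−fR + √((fR)² + 4 fR V_g)]/2 = [−15.7 + √(15.7² + 4×15.7×28.6)]/2 = 14.7 m/s
Subgeostrophic (V < V_g = 28.6 m/s), as expected around a low.
Converting: 14.7 m/s × 1.944 = 28.7 knots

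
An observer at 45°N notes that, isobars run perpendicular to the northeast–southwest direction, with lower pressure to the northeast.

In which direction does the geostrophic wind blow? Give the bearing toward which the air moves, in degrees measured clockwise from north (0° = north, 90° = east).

The pressure-gradient force points toward the northeast (bearing 045°).
Geostrophic balance: in the Northern Hemisphere the Coriolis force deflects motion to the right, so the geostrophic wind blows 90° to the right of the pressure-gradient force (low pressure on the left).
Rotating 045° by 90° clockwise gives 135° — the wind blows toward the southeast.

135°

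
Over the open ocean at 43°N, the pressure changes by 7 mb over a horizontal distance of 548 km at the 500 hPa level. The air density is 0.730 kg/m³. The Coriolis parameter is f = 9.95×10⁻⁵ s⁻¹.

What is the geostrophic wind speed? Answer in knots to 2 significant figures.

34 knots

Pressure gradient: |∂P/∂n| = 700 Pa / 548000 m = 1.28×10⁻³ Pa/m
Geostrophic balance (pressure-gradient force = Coriolis force):
V_g = (1/(fρ)) |∂P/∂n| = 1.28×10⁻³ / (9.95×10⁻⁵ × 0.730) = 17.6 m/s
Converting: 17.6 m/s × 1.944 = 34 knots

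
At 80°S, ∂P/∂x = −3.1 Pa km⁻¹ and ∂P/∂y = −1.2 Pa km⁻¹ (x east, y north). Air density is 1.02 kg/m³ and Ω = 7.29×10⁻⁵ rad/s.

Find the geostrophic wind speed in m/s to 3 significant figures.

22.7 m/s

Coriolis parameter at 80°S:
f = 2Ω sin φ = 2 × 7.29×10⁻⁵ × sin 80° = 1.44×10⁻⁴ s⁻¹
In the Southern Hemisphere f is negative: f = −1.44×10⁻⁴ s⁻¹.
Component geostrophic relations (x east, y north):
u_g = −(1/(fρ)) ∂P/∂y,  v_g = (1/(fρ)) ∂P/∂x
u_g = −(−1.2×10⁻³)/(−1.44×10⁻⁴ × 1.02) = −8.19 m/s;  v_g = (−3.1×10⁻³)/(−1.44×10⁻⁴ × 1.02) = 21.2 m/s
|V_g| = √(u_g² + v_g²) = 22.7 m/s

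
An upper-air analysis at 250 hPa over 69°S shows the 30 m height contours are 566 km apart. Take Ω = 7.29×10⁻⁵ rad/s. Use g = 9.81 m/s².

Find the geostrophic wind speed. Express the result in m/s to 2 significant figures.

3.8 m/s

Coriolis parameter at 69°S:
f = 2Ω sin φ = 2 × 7.29×10⁻⁵ × sin 69° = 1.36×10⁻⁴ s⁻¹
Height gradient: |∂Z/∂n| = 30 m / 566000 m = 5.30×10⁻⁵
On a pressure surface, geostrophic balance gives V_g = (g/f)|∂Z/∂n|:
V_g = 9.81 × 5.30×10⁻⁵ / 1.36×10⁻⁴ = 3.82 m/s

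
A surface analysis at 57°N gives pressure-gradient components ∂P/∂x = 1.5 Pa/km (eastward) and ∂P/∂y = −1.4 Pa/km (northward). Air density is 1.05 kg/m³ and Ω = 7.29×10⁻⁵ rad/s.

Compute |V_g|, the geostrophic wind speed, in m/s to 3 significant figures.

Coriolis parameter at 57°N:
f = 2Ω sin φ = 2 × 7.29×10⁻⁵ × sin 57° = 1.22×10⁻⁴ s⁻¹
Component geostrophic relations (x east, y north):
u_g = −(1/(fρ)) ∂P/∂y,  v_g = (1/(fρ)) ∂P/∂x
u_g = −(−1.4×10⁻³)/(1.22×10⁻⁴ × 1.05) = 10.9 m/s;  v_g = (1.5×10⁻³)/(1.22×10⁻⁴ × 1.05) = 11.7 m/s
|V_g| = √(u_g² + v_g²) = 16.0 m/s

16.0 m/s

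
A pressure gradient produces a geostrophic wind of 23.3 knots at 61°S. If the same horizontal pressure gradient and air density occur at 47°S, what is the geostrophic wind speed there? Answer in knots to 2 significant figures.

28 knots

With the same pressure gradient and density, V_g ∝ 1/f ∝ 1/sin φ.
V₂ = V₁ · sin φ₁ / sin φ₂ = 23.3 × sin 61° / sin 47°
V₂ = 23.3 × 0.8746/0.7314 = 28 knots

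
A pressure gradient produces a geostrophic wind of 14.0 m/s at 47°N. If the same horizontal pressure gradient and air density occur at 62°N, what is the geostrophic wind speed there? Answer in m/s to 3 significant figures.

With the same pressure gradient and density, V_g ∝ 1/f ∝ 1/sin φ.
V₂ = V₁ · sin φ₁ / sin φ₂ = 14.0 × sin 47° / sin 62°
V₂ = 14.0 × 0.7314/0.8829 = 11.6 m/s

11.6 m/s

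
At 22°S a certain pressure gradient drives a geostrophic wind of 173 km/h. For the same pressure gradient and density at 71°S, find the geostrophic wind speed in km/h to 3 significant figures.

With the same pressure gradient and density, V_g ∝ 1/f ∝ 1/sin φ.
V₂ = V₁ · sin φ₁ / sin φ₂ = 173 × sin 22° / sin 71°
V₂ = 173 × 0.3746/0.9455 = 68.5 km/h

68.5 km/h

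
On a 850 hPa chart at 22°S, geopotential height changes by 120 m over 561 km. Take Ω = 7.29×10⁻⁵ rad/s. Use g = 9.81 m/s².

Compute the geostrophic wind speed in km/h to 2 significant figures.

Coriolis parameter at 22°S:
f = 2Ω sin φ = 2 × 7.29×10⁻⁵ × sin 22° = 5.46×10⁻⁵ s⁻¹
Height gradient: |∂Z/∂n| = 120 m / 561000 m = 2.14×10⁻⁴
On a pressure surface, geostrophic balance gives V_g = (g/f)|∂Z/∂n|:
V_g = 9.81 × 2.14×10⁻⁴ / 5.46×10⁻⁵ = 38.4 m/s
Converting: 38.4 m/s × 3.6 = 140 km/h

140 km/h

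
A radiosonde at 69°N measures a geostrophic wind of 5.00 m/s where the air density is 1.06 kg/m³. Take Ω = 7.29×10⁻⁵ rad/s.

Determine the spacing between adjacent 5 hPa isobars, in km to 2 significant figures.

690 km

Coriolis parameter at 69°N:
f = 2Ω sin φ = 2 × 7.29×10⁻⁵ × sin 69° = 1.36×10⁻⁴ s⁻¹
Geostrophic balance rearranged: |∂P/∂n| = f ρ V_g
|∂P/∂n| = 1.36×10⁻⁴ × 1.06 × 5.00 = 7.21×10⁻⁴ Pa/m
Isobar spacing: Δn = ΔP/|∂P/∂n| = 500 Pa / 7.21×10⁻⁴ Pa/m = 693082 m ≈ 690 km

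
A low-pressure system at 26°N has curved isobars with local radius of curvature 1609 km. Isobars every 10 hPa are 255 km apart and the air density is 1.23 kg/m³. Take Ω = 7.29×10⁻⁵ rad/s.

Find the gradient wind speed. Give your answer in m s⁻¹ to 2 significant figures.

37 m s⁻¹

Coriolis parameter at 26°N:
f = 2Ω sin φ = 2 × 7.29×10⁻⁵ × sin 26° = 6.39×10⁻⁵ s⁻¹
Pressure gradient: |∂P/∂n| = 1000 Pa / 255000 m = 3.92×10⁻³ Pa/m
Geostrophic speed: V_g = |∂P/∂n|/(fρ) = 3.92×10⁻³/(6.39×10⁻⁵ × 1.23) = 49.9 m/s
Around a low, centrifugal force acts outward with Coriolis, so pressure-gradient force balances both:
(1/ρ)|∂P/∂n| = fV + V²/R  →  V² + fR·V − fR·V_g = 0
With fR = 6.39×10⁻⁵ × 1609×10³ m = 103 m/s:
V = [−fR + √((fR)² + 4 fR V_g)]/2 = [−103 + √(103² + 4×103×49.9)]/2 = 36.8 m/s
Subgeostrophic (V < V_g = 49.9 m/s), as expected around a low.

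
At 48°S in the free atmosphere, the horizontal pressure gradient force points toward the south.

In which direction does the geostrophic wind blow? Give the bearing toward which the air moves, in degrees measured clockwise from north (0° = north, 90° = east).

The pressure-gradient force points toward the south (bearing 180°).
Geostrophic balance: in the Southern Hemisphere the Coriolis force deflects motion to the left, so the geostrophic wind blows 90° to the left of the pressure-gradient force (low pressure on the right).
Rotating 180° by 90° counterclockwise gives 090° — the wind blows toward the east.

090°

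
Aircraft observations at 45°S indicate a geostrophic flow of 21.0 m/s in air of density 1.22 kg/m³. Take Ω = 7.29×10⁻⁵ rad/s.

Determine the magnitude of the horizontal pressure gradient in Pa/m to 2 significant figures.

Coriolis parameter at 45°S:
f = 2Ω sin φ = 2 × 7.29×10⁻⁵ × sin 45° = 1.03×10⁻⁴ s⁻¹
Geostrophic balance rearranged: |∂P/∂n| = f ρ V_g
|∂P/∂n| = 1.03×10⁻⁴ × 1.22 × 21.0 = 2.64×10⁻³ Pa/m

2.6×10⁻³ Pa/m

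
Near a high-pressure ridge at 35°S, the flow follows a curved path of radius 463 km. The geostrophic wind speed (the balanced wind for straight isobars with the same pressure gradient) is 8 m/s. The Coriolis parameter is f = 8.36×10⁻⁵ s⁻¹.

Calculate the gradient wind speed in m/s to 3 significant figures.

Around a high, pressure-gradient force acts outward with centrifugal, so Coriolis balances both:
fV = (1/ρ)|∂P/∂n| + V²/R  →  V² − fR·V + fR·V_g = 0
With fR = 8.36×10⁻⁵ × 463×10³ m = 38.7 m/s:
V = [fR − √((fR)² − 4 fR V_g)]/2 = [38.7 − √(38.7² − 4×38.7×8)]/2 = 11.3 m/s
Supergeostrophic (V > V_g = 8 m/s), as expected around a high.

11.3 m/s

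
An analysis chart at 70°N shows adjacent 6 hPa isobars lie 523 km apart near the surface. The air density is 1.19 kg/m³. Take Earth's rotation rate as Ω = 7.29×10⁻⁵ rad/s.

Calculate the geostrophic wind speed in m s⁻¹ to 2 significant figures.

Coriolis parameter at 70°N:
f = 2Ω sin φ = 2 × 7.29×10⁻⁵ × sin 70° = 1.37×10⁻⁴ s⁻¹
Pressure gradient: |∂P/∂n| = 600 Pa / 523000 m = 1.15×10⁻³ Pa/m
Geostrophic balance (pressure-gradient force = Coriolis force):
V_g = (1/(fρ)) |∂P/∂n| = 1.15×10⁻³ / (1.37×10⁻⁴ × 1.19) = 7.04 m/s

7.0 m s⁻¹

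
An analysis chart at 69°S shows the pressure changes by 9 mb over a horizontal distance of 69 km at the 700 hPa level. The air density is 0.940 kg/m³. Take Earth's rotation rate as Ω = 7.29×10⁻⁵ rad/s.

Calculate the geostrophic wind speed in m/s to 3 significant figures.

102 m/s

Coriolis parameter at 69°S:
f = 2Ω sin φ = 2 × 7.29×10⁻⁵ × sin 69° = 1.36×10⁻⁴ s⁻¹
Pressure gradient: |∂P/∂n| = 900 Pa / 69000 m = 1.30×10⁻² Pa/m
Geostrophic balance (pressure-gradient force = Coriolis force):
V_g = (1/(fρ)) |∂P/∂n| = 1.30×10⁻² / (1.36×10⁻⁴ × 0.940) = 102 m/s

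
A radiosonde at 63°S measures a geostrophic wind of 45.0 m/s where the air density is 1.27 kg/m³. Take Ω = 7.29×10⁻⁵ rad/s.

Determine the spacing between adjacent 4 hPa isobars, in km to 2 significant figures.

54 km

Coriolis parameter at 63°S:
f = 2Ω sin φ = 2 × 7.29×10⁻⁵ × sin 63° = 1.30×10⁻⁴ s⁻¹
Geostrophic balance rearranged: |∂P/∂n| = f ρ V_g
|∂P/∂n| = 1.30×10⁻⁴ × 1.27 × 45.0 = 7.42×10⁻³ Pa/m
Isobar spacing: Δn = ΔP/|∂P/∂n| = 400 Pa / 7.42×10⁻³ Pa/m = 53877 m ≈ 54 km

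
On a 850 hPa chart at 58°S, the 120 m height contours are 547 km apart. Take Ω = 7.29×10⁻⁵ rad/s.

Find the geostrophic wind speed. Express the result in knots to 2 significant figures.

Coriolis parameter at 58°S:
f = 2Ω sin φ = 2 × 7.29×10⁻⁵ × sin 58° = 1.24×10⁻⁴ s⁻¹
Height gradient: |∂Z/∂n| = 120 m / 547000 m = 2.19×10⁻⁴
On a pressure surface, geostrophic balance gives V_g = (g/f)|∂Z/∂n|:
V_g = 9.81 × 2.19×10⁻⁴ / 1.24×10⁻⁴ = 17.4 m/s
Converting: 17.4 m/s × 1.944 = 34 knots

34 knots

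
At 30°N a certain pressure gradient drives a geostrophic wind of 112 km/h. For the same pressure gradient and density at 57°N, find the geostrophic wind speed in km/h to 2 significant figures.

67 km/h

With the same pressure gradient and density, V_g ∝ 1/f ∝ 1/sin φ.
V₂ = V₁ · sin φ₁ / sin φ₂ = 112 × sin 30° / sin 57°
V₂ = 112 × 0.5000/0.8387 = 67 km/h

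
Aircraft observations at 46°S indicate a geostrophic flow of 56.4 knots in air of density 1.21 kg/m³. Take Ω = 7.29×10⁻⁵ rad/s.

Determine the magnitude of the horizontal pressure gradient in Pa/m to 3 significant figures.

3.68×10⁻³ Pa/m

Coriolis parameter at 46°S:
f = 2Ω sin φ = 2 × 7.29×10⁻⁵ × sin 46° = 1.05×10⁻⁴ s⁻¹
Wind speed in SI: 56.4 knots = 29.0 m/s
Geostrophic balance rearranged: |∂P/∂n| = f ρ V_g
|∂P/∂n| = 1.05×10⁻⁴ × 1.21 × 29.0 = 3.68×10⁻³ Pa/m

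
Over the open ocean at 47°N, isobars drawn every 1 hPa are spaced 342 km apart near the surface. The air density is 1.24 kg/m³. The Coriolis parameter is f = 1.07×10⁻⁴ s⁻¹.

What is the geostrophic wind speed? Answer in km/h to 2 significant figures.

Pressure gradient: |∂P/∂n| = 100 Pa / 342000 m = 2.92×10⁻⁴ Pa/m
Geostrophic balance (pressure-gradient force = Coriolis force):
V_g = (1/(fρ)) |∂P/∂n| = 2.92×10⁻⁴ / (1.07×10⁻⁴ × 1.24) = 2.20 m/s
Converting: 2.20 m/s × 3.6 = 7.9 km/h

7.9 km/h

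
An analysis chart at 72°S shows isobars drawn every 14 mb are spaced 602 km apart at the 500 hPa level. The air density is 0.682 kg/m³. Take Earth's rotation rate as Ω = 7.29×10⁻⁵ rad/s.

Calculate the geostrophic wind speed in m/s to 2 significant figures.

Coriolis parameter at 72°S:
f = 2Ω sin φ = 2 × 7.29×10⁻⁵ × sin 72° = 1.39×10⁻⁴ s⁻¹
Pressure gradient: |∂P/∂n| = 1400 Pa / 602000 m = 2.33×10⁻³ Pa/m
Geostrophic balance (pressure-gradient force = Coriolis force):
V_g = (1/(fρ)) |∂P/∂n| = 2.33×10⁻³ / (1.39×10⁻⁴ × 0.682) = 24.6 m/s

25 m/s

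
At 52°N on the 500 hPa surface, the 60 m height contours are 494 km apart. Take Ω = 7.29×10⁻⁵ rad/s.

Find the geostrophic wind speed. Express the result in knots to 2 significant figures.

20 knots

Coriolis parameter at 52°N:
f = 2Ω sin φ = 2 × 7.29×10⁻⁵ × sin 52° = 1.15×10⁻⁴ s⁻¹
Height gradient: |∂Z/∂n| = 60 m / 494000 m = 1.21×10⁻⁴
On a pressure surface, geostrophic balance gives V_g = (g/f)|∂Z/∂n|:
V_g = 9.81 × 1.21×10⁻⁴ / 1.15×10⁻⁴ = 10.4 m/s
Converting: 10.4 m/s × 1.944 = 20 knots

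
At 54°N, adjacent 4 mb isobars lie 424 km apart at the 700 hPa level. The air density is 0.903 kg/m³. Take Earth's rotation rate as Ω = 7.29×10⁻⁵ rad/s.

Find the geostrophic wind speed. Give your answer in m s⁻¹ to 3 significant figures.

Coriolis parameter at 54°N:
f = 2Ω sin φ = 2 × 7.29×10⁻⁵ × sin 54° = 1.18×10⁻⁴ s⁻¹
Pressure gradient: |∂P/∂n| = 400 Pa / 424000 m = 9.43×10⁻⁴ Pa/m
Geostrophic balance (pressure-gradient force = Coriolis force):
V_g = (1/(fρ)) |∂P/∂n| = 9.43×10⁻⁴ / (1.18×10⁻⁴ × 0.903) = 8.86 m/s

8.86 m s⁻¹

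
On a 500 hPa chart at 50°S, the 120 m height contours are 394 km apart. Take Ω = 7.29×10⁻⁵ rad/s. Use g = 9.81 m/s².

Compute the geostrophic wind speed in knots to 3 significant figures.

Coriolis parameter at 50°S:
f = 2Ω sin φ = 2 × 7.29×10⁻⁵ × sin 50° = 1.12×10⁻⁴ s⁻¹
Height gradient: |∂Z/∂n| = 120 m / 394000 m = 3.05×10⁻⁴
On a pressure surface, geostrophic balance gives V_g = (g/f)|∂Z/∂n|:
V_g = 9.81 × 3.05×10⁻⁴ / 1.12×10⁻⁴ = 26.8 m/s
Converting: 26.8 m/s × 1.944 = 52.0 knots

52.0 knots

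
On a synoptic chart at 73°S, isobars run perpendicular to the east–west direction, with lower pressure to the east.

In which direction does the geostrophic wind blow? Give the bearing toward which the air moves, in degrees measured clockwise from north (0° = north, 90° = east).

000°

The pressure-gradient force points toward the east (bearing 090°).
Geostrophic balance: in the Southern Hemisphere the Coriolis force deflects motion to the left, so the geostrophic wind blows 90° to the left of the pressure-gradient force (low pressure on the right).
Rotating 090° by 90° counterclockwise gives 000° — the wind blows toward the north.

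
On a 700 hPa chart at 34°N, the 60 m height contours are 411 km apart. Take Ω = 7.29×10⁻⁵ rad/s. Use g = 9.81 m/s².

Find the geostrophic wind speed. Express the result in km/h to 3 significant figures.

63.2 km/h

Coriolis parameter at 34°N:
f = 2Ω sin φ = 2 × 7.29×10⁻⁵ × sin 34° = 8.15×10⁻⁵ s⁻¹
Height gradient: |∂Z/∂n| = 60 m / 411000 m = 1.46×10⁻⁴
On a pressure surface, geostrophic balance gives V_g = (g/f)|∂Z/∂n|:
V_g = 9.81 × 1.46×10⁻⁴ / 8.15×10⁻⁵ = 17.6 m/s
Converting: 17.6 m/s × 3.6 = 63.2 km/h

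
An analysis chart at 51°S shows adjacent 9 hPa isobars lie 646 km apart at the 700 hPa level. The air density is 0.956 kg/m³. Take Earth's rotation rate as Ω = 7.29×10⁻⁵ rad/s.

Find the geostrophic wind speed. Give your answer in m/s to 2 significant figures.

Coriolis parameter at 51°S:
f = 2Ω sin φ = 2 × 7.29×10⁻⁵ × sin 51° = 1.13×10⁻⁴ s⁻¹
Pressure gradient: |∂P/∂n| = 900 Pa / 646000 m = 1.39×10⁻³ Pa/m
Geostrophic balance (pressure-gradient force = Coriolis force):
V_g = (1/(fρ)) |∂P/∂n| = 1.39×10⁻³ / (1.13×10⁻⁴ × 0.956) = 12.9 m/s

13 m/s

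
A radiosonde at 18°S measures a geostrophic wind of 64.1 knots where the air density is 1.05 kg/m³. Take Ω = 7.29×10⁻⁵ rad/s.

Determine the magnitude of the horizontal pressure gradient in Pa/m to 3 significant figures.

Coriolis parameter at 18°S:
f = 2Ω sin φ = 2 × 7.29×10⁻⁵ × sin 18° = 4.51×10⁻⁵ s⁻¹
Wind speed in SI: 64.1 knots = 33.0 m/s
Geostrophic balance rearranged: |∂P/∂n| = f ρ V_g
|∂P/∂n| = 4.51×10⁻⁵ × 1.05 × 33.0 = 1.56×10⁻³ Pa/m

1.56×10⁻³ Pa/m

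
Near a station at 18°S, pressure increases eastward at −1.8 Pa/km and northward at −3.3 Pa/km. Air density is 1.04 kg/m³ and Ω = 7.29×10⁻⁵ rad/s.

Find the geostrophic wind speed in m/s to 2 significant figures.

Coriolis parameter at 18°S:
f = 2Ω sin φ = 2 × 7.29×10⁻⁵ × sin 18° = 4.51×10⁻⁵ s⁻¹
In the Southern Hemisphere f is negative: f = −4.51×10⁻⁵ s⁻¹.
Component geostrophic relations (x east, y north):
u_g = −(1/(fρ)) ∂P/∂y,  v_g = (1/(fρ)) ∂P/∂x
u_g = −(−3.3×10⁻³)/(−4.51×10⁻⁵ × 1.04) = −70.4 m/s;  v_g = (−1.8×10⁻³)/(−4.51×10⁻⁵ × 1.04) = 38.4 m/s
|V_g| = √(u_g² + v_g²) = 80.2 m/s

80 m/s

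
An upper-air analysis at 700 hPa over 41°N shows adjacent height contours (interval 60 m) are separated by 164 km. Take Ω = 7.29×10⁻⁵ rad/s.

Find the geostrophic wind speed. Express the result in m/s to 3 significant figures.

Coriolis parameter at 41°N:
f = 2Ω sin φ = 2 × 7.29×10⁻⁵ × sin 41° = 9.57×10⁻⁵ s⁻¹
Height gradient: |∂Z/∂n| = 60 m / 164000 m = 3.66×10⁻⁴
On a pressure surface, geostrophic balance gives V_g = (g/f)|∂Z/∂n|:
V_g = 9.81 × 3.66×10⁻⁴ / 9.57×10⁻⁵ = 37.5 m/s

37.5 m/s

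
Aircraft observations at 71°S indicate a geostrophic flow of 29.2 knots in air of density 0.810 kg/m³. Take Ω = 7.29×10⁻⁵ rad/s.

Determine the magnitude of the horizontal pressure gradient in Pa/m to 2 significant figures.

1.7×10⁻³ Pa/m

Coriolis parameter at 71°S:
f = 2Ω sin φ = 2 × 7.29×10⁻⁵ × sin 71° = 1.38×10⁻⁴ s⁻¹
Wind speed in SI: 29.2 knots = 15.0 m/s
Geostrophic balance rearranged: |∂P/∂n| = f ρ V_g
|∂P/∂n| = 1.38×10⁻⁴ × 0.810 × 15.0 = 1.68×10⁻³ Pa/m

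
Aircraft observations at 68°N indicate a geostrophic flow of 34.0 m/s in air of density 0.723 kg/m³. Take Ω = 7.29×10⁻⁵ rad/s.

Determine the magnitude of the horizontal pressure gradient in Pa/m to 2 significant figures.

Coriolis parameter at 68°N:
f = 2Ω sin φ = 2 × 7.29×10⁻⁵ × sin 68° = 1.35×10⁻⁴ s⁻¹
Geostrophic balance rearranged: |∂P/∂n| = f ρ V_g
|∂P/∂n| = 1.35×10⁻⁴ × 0.723 × 34.0 = 3.32×10⁻³ Pa/m

3.3×10⁻³ Pa/m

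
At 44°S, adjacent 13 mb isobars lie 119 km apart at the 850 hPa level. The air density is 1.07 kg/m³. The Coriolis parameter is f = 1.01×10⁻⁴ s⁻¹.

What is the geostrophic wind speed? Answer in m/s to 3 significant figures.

101 m/s

Pressure gradient: |∂P/∂n| = 1300 Pa / 119000 m = 1.09×10⁻² Pa/m
Geostrophic balance (pressure-gradient force = Coriolis force):
V_g = (1/(fρ)) |∂P/∂n| = 1.09×10⁻² / (1.01×10⁻⁴ × 1.07) = 101 m/s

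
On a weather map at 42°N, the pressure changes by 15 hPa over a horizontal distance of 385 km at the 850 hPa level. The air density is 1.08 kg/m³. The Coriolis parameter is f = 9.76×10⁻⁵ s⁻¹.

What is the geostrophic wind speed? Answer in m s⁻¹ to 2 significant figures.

Pressure gradient: |∂P/∂n| = 1500 Pa / 385000 m = 3.90×10⁻³ Pa/m
Geostrophic balance (pressure-gradient force = Coriolis force):
V_g = (1/(fρ)) |∂P/∂n| = 3.90×10⁻³ / (9.76×10⁻⁵ × 1.08) = 37.0 m/s

37 m s⁻¹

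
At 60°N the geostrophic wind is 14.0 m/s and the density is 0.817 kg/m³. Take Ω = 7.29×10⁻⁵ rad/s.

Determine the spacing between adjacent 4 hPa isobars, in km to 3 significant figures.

Coriolis parameter at 60°N:
f = 2Ω sin φ = 2 × 7.29×10⁻⁵ × sin 60° = 1.26×10⁻⁴ s⁻¹
Geostrophic balance rearranged: |∂P/∂n| = f ρ V_g
|∂P/∂n| = 1.26×10⁻⁴ × 0.817 × 14.0 = 1.44×10⁻³ Pa/m
Isobar spacing: Δn = ΔP/|∂P/∂n| = 400 Pa / 1.44×10⁻³ Pa/m = 276963 m ≈ 277 km

277 km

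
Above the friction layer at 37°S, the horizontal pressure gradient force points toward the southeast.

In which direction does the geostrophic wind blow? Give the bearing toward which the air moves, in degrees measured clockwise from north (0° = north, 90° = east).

045°

The pressure-gradient force points toward the southeast (bearing 135°).
Geostrophic balance: in the Southern Hemisphere the Coriolis force deflects motion to the left, so the geostrophic wind blows 90° to the left of the pressure-gradient force (low pressure on the right).
Rotating 135° by 90° counterclockwise gives 045° — the wind blows toward the northeast.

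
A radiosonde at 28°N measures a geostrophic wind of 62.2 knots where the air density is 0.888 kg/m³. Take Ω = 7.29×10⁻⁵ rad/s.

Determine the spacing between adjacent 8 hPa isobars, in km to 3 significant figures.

Coriolis parameter at 28°N:
f = 2Ω sin φ = 2 × 7.29×10⁻⁵ × sin 28° = 6.84×10⁻⁵ s⁻¹
Wind speed in SI: 62.2 knots = 32.0 m/s
Geostrophic balance rearranged: |∂P/∂n| = f ρ V_g
|∂P/∂n| = 6.84×10⁻⁵ × 0.888 × 32.0 = 1.94×10⁻³ Pa/m
Isobar spacing: Δn = ΔP/|∂P/∂n| = 800 Pa / 1.94×10⁻³ Pa/m = 411322 m ≈ 411 km

411 km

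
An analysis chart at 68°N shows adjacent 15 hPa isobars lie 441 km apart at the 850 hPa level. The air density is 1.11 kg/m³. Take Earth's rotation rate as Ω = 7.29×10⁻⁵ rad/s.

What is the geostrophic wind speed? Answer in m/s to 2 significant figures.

23 m/s

Coriolis parameter at 68°N:
f = 2Ω sin φ = 2 × 7.29×10⁻⁵ × sin 68° = 1.35×10⁻⁴ s⁻¹
Pressure gradient: |∂P/∂n| = 1500 Pa / 441000 m = 3.40×10⁻³ Pa/m
Geostrophic balance (pressure-gradient force = Coriolis force):
V_g = (1/(fρ)) |∂P/∂n| = 3.40×10⁻³ / (1.35×10⁻⁴ × 1.11) = 22.7 m/s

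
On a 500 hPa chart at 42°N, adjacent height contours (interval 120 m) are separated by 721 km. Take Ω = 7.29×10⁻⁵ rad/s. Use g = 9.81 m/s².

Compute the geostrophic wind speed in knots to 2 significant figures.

Coriolis parameter at 42°N:
f = 2Ω sin φ = 2 × 7.29×10⁻⁵ × sin 42° = 9.76×10⁻⁵ s⁻¹
Height gradient: |∂Z/∂n| = 120 m / 721000 m = 1.66×10⁻⁴
On a pressure surface, geostrophic balance gives V_g = (g/f)|∂Z/∂n|:
V_g = 9.81 × 1.66×10⁻⁴ / 9.76×10⁻⁵ = 16.7 m/s
Converting: 16.7 m/s × 1.944 = 33 knots

33 knots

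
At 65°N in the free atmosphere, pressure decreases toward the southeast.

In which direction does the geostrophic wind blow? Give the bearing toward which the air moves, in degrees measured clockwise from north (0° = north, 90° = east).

225°

The pressure-gradient force points toward the southeast (bearing 135°).
Geostrophic balance: in the Northern Hemisphere the Coriolis force deflects motion to the right, so the geostrophic wind blows 90° to the right of the pressure-gradient force (low pressure on the left).
Rotating 135° by 90° clockwise gives 225° — the wind blows toward the southwest.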